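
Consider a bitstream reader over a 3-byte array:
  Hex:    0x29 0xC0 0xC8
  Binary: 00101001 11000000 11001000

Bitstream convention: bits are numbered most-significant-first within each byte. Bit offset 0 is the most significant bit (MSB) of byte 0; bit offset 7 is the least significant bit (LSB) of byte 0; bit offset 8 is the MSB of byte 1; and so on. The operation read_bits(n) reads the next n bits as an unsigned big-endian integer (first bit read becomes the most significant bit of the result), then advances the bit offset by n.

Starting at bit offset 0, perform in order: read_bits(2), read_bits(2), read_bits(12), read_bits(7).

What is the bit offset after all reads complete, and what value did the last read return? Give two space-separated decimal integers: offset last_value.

Read 1: bits[0:2] width=2 -> value=0 (bin 00); offset now 2 = byte 0 bit 2; 22 bits remain
Read 2: bits[2:4] width=2 -> value=2 (bin 10); offset now 4 = byte 0 bit 4; 20 bits remain
Read 3: bits[4:16] width=12 -> value=2496 (bin 100111000000); offset now 16 = byte 2 bit 0; 8 bits remain
Read 4: bits[16:23] width=7 -> value=100 (bin 1100100); offset now 23 = byte 2 bit 7; 1 bits remain

Answer: 23 100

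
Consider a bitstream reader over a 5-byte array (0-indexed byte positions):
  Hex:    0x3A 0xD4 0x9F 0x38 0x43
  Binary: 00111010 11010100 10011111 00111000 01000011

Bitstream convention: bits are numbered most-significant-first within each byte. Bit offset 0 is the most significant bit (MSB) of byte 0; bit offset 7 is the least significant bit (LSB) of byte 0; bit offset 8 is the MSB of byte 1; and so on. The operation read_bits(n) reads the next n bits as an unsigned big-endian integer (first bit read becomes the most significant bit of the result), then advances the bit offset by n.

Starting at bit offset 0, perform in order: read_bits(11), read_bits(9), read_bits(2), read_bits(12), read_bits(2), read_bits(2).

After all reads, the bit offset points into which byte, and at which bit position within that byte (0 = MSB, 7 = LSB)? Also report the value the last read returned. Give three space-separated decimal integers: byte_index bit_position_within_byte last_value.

Answer: 4 6 0

Derivation:
Read 1: bits[0:11] width=11 -> value=470 (bin 00111010110); offset now 11 = byte 1 bit 3; 29 bits remain
Read 2: bits[11:20] width=9 -> value=329 (bin 101001001); offset now 20 = byte 2 bit 4; 20 bits remain
Read 3: bits[20:22] width=2 -> value=3 (bin 11); offset now 22 = byte 2 bit 6; 18 bits remain
Read 4: bits[22:34] width=12 -> value=3297 (bin 110011100001); offset now 34 = byte 4 bit 2; 6 bits remain
Read 5: bits[34:36] width=2 -> value=0 (bin 00); offset now 36 = byte 4 bit 4; 4 bits remain
Read 6: bits[36:38] width=2 -> value=0 (bin 00); offset now 38 = byte 4 bit 6; 2 bits remain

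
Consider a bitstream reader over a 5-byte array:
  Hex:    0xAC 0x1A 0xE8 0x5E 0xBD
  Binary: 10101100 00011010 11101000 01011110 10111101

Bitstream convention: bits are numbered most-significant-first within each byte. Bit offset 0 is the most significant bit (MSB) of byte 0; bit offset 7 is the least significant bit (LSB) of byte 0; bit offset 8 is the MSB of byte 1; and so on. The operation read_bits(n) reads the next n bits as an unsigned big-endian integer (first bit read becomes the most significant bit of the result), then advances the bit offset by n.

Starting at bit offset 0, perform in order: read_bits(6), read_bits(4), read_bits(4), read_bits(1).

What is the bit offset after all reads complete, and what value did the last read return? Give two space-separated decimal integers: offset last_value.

Answer: 15 1

Derivation:
Read 1: bits[0:6] width=6 -> value=43 (bin 101011); offset now 6 = byte 0 bit 6; 34 bits remain
Read 2: bits[6:10] width=4 -> value=0 (bin 0000); offset now 10 = byte 1 bit 2; 30 bits remain
Read 3: bits[10:14] width=4 -> value=6 (bin 0110); offset now 14 = byte 1 bit 6; 26 bits remain
Read 4: bits[14:15] width=1 -> value=1 (bin 1); offset now 15 = byte 1 bit 7; 25 bits remain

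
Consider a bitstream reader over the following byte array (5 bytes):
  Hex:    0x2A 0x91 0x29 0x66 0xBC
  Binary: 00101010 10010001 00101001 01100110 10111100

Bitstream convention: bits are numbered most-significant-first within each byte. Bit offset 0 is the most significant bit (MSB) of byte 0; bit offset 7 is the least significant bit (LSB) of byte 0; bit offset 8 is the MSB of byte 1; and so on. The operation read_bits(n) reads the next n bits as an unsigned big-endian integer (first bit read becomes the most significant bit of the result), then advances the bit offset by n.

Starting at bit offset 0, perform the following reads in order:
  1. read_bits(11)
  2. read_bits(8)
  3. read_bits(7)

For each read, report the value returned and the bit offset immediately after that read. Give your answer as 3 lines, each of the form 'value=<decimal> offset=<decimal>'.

Read 1: bits[0:11] width=11 -> value=340 (bin 00101010100); offset now 11 = byte 1 bit 3; 29 bits remain
Read 2: bits[11:19] width=8 -> value=137 (bin 10001001); offset now 19 = byte 2 bit 3; 21 bits remain
Read 3: bits[19:26] width=7 -> value=37 (bin 0100101); offset now 26 = byte 3 bit 2; 14 bits remain

Answer: value=340 offset=11
value=137 offset=19
value=37 offset=26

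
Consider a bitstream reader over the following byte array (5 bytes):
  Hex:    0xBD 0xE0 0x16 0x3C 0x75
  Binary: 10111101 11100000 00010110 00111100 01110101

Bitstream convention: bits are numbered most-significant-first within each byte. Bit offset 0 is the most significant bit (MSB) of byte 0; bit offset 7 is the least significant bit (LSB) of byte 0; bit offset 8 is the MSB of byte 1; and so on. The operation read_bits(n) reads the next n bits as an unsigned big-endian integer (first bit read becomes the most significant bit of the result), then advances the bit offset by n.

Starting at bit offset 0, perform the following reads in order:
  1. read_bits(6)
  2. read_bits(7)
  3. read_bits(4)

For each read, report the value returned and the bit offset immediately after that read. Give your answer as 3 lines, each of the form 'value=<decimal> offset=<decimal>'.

Answer: value=47 offset=6
value=60 offset=13
value=0 offset=17

Derivation:
Read 1: bits[0:6] width=6 -> value=47 (bin 101111); offset now 6 = byte 0 bit 6; 34 bits remain
Read 2: bits[6:13] width=7 -> value=60 (bin 0111100); offset now 13 = byte 1 bit 5; 27 bits remain
Read 3: bits[13:17] width=4 -> value=0 (bin 0000); offset now 17 = byte 2 bit 1; 23 bits remain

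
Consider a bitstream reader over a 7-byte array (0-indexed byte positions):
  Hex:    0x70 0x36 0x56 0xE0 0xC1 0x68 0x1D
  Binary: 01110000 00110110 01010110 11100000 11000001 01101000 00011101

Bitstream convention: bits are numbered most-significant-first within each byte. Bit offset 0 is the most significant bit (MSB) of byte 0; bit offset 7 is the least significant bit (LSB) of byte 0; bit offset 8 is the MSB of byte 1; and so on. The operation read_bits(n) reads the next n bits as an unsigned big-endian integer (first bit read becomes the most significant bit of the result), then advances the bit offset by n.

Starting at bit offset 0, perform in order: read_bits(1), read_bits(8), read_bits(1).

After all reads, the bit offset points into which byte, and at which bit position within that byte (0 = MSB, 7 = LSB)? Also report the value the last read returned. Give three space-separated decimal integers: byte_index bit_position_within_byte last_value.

Read 1: bits[0:1] width=1 -> value=0 (bin 0); offset now 1 = byte 0 bit 1; 55 bits remain
Read 2: bits[1:9] width=8 -> value=224 (bin 11100000); offset now 9 = byte 1 bit 1; 47 bits remain
Read 3: bits[9:10] width=1 -> value=0 (bin 0); offset now 10 = byte 1 bit 2; 46 bits remain

Answer: 1 2 0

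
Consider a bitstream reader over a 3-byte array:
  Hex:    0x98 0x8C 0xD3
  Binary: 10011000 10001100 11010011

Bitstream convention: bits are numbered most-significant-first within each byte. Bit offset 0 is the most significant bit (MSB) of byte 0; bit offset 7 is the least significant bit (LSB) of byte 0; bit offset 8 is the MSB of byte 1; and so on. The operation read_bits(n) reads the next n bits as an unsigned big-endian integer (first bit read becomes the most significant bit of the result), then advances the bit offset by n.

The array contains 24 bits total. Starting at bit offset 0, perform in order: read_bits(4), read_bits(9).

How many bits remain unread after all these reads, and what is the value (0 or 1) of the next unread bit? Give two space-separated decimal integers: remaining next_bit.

Answer: 11 1

Derivation:
Read 1: bits[0:4] width=4 -> value=9 (bin 1001); offset now 4 = byte 0 bit 4; 20 bits remain
Read 2: bits[4:13] width=9 -> value=273 (bin 100010001); offset now 13 = byte 1 bit 5; 11 bits remain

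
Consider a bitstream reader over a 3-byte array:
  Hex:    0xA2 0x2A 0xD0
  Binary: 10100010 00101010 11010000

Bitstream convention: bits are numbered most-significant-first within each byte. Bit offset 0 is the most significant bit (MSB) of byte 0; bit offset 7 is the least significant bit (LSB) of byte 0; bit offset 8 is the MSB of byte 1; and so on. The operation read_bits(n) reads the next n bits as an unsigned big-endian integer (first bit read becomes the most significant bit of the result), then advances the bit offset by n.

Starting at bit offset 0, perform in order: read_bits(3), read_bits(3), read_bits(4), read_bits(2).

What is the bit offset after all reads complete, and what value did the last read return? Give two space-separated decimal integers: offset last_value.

Answer: 12 2

Derivation:
Read 1: bits[0:3] width=3 -> value=5 (bin 101); offset now 3 = byte 0 bit 3; 21 bits remain
Read 2: bits[3:6] width=3 -> value=0 (bin 000); offset now 6 = byte 0 bit 6; 18 bits remain
Read 3: bits[6:10] width=4 -> value=8 (bin 1000); offset now 10 = byte 1 bit 2; 14 bits remain
Read 4: bits[10:12] width=2 -> value=2 (bin 10); offset now 12 = byte 1 bit 4; 12 bits remain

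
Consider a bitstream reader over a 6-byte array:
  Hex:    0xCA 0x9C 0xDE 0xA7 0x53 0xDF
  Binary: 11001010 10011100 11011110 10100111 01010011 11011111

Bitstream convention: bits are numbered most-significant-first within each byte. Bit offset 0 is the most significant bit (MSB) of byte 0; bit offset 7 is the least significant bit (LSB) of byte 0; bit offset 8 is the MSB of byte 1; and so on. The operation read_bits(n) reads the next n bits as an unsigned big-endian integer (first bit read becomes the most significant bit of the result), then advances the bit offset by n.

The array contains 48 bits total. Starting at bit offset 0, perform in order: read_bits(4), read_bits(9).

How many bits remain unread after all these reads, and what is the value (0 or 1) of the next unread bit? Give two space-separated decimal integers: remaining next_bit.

Answer: 35 1

Derivation:
Read 1: bits[0:4] width=4 -> value=12 (bin 1100); offset now 4 = byte 0 bit 4; 44 bits remain
Read 2: bits[4:13] width=9 -> value=339 (bin 101010011); offset now 13 = byte 1 bit 5; 35 bits remain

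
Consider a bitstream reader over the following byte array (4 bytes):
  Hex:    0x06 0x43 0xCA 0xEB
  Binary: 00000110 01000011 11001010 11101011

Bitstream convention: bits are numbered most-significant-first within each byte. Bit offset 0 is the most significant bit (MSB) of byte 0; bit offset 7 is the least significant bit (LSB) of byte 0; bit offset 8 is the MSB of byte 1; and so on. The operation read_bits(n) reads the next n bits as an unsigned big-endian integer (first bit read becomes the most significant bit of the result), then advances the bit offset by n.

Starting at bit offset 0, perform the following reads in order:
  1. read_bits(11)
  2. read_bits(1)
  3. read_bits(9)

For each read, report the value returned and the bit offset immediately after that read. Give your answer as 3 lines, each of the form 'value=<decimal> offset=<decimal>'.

Read 1: bits[0:11] width=11 -> value=50 (bin 00000110010); offset now 11 = byte 1 bit 3; 21 bits remain
Read 2: bits[11:12] width=1 -> value=0 (bin 0); offset now 12 = byte 1 bit 4; 20 bits remain
Read 3: bits[12:21] width=9 -> value=121 (bin 001111001); offset now 21 = byte 2 bit 5; 11 bits remain

Answer: value=50 offset=11
value=0 offset=12
value=121 offset=21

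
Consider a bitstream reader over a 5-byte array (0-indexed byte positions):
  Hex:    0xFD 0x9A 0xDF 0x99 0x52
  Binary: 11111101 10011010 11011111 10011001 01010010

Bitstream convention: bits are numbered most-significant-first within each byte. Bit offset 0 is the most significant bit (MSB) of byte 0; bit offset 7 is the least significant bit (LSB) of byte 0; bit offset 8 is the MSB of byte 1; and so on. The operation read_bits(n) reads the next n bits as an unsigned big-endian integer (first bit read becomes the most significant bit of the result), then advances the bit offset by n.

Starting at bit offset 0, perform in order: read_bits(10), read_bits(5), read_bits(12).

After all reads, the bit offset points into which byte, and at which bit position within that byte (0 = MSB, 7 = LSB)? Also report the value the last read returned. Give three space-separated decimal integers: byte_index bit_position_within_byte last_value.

Read 1: bits[0:10] width=10 -> value=1014 (bin 1111110110); offset now 10 = byte 1 bit 2; 30 bits remain
Read 2: bits[10:15] width=5 -> value=13 (bin 01101); offset now 15 = byte 1 bit 7; 25 bits remain
Read 3: bits[15:27] width=12 -> value=1788 (bin 011011111100); offset now 27 = byte 3 bit 3; 13 bits remain

Answer: 3 3 1788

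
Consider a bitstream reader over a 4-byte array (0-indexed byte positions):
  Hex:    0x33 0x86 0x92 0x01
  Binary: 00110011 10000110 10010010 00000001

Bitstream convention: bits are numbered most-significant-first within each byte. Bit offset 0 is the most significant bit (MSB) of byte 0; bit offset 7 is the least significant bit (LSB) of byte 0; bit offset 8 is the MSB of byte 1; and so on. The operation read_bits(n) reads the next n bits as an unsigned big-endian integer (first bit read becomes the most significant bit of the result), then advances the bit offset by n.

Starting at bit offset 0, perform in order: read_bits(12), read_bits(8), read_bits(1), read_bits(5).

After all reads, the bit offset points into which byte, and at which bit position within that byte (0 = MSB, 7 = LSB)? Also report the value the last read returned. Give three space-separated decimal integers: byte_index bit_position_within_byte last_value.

Answer: 3 2 8

Derivation:
Read 1: bits[0:12] width=12 -> value=824 (bin 001100111000); offset now 12 = byte 1 bit 4; 20 bits remain
Read 2: bits[12:20] width=8 -> value=105 (bin 01101001); offset now 20 = byte 2 bit 4; 12 bits remain
Read 3: bits[20:21] width=1 -> value=0 (bin 0); offset now 21 = byte 2 bit 5; 11 bits remain
Read 4: bits[21:26] width=5 -> value=8 (bin 01000); offset now 26 = byte 3 bit 2; 6 bits remain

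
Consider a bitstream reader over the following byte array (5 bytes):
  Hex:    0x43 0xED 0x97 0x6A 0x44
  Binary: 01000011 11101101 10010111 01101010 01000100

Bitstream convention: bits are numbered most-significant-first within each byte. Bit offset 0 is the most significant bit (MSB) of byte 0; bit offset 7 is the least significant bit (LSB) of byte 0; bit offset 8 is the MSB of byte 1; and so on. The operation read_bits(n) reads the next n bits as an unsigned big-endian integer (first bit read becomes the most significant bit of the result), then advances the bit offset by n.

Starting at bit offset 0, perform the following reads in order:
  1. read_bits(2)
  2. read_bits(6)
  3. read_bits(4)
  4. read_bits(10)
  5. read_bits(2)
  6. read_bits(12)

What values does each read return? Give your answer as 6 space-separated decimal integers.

Read 1: bits[0:2] width=2 -> value=1 (bin 01); offset now 2 = byte 0 bit 2; 38 bits remain
Read 2: bits[2:8] width=6 -> value=3 (bin 000011); offset now 8 = byte 1 bit 0; 32 bits remain
Read 3: bits[8:12] width=4 -> value=14 (bin 1110); offset now 12 = byte 1 bit 4; 28 bits remain
Read 4: bits[12:22] width=10 -> value=869 (bin 1101100101); offset now 22 = byte 2 bit 6; 18 bits remain
Read 5: bits[22:24] width=2 -> value=3 (bin 11); offset now 24 = byte 3 bit 0; 16 bits remain
Read 6: bits[24:36] width=12 -> value=1700 (bin 011010100100); offset now 36 = byte 4 bit 4; 4 bits remain

Answer: 1 3 14 869 3 1700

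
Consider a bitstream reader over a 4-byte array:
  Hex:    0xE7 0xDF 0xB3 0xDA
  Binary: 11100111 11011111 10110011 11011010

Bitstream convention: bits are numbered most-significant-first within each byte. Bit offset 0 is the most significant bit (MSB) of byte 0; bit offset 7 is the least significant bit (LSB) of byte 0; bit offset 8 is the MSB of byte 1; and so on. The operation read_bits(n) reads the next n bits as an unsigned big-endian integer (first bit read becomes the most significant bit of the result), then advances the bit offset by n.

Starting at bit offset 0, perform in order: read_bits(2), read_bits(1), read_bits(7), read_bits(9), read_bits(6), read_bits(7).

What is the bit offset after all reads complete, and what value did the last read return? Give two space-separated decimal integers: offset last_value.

Read 1: bits[0:2] width=2 -> value=3 (bin 11); offset now 2 = byte 0 bit 2; 30 bits remain
Read 2: bits[2:3] width=1 -> value=1 (bin 1); offset now 3 = byte 0 bit 3; 29 bits remain
Read 3: bits[3:10] width=7 -> value=31 (bin 0011111); offset now 10 = byte 1 bit 2; 22 bits remain
Read 4: bits[10:19] width=9 -> value=253 (bin 011111101); offset now 19 = byte 2 bit 3; 13 bits remain
Read 5: bits[19:25] width=6 -> value=39 (bin 100111); offset now 25 = byte 3 bit 1; 7 bits remain
Read 6: bits[25:32] width=7 -> value=90 (bin 1011010); offset now 32 = byte 4 bit 0; 0 bits remain

Answer: 32 90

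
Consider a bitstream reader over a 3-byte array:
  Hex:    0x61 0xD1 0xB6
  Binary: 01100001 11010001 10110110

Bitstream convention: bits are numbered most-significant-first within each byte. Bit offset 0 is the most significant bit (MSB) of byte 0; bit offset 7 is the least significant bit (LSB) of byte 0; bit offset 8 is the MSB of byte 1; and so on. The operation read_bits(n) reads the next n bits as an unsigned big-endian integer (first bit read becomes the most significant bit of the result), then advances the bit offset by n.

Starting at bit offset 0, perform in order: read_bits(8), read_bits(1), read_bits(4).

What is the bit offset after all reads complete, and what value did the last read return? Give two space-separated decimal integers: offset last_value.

Read 1: bits[0:8] width=8 -> value=97 (bin 01100001); offset now 8 = byte 1 bit 0; 16 bits remain
Read 2: bits[8:9] width=1 -> value=1 (bin 1); offset now 9 = byte 1 bit 1; 15 bits remain
Read 3: bits[9:13] width=4 -> value=10 (bin 1010); offset now 13 = byte 1 bit 5; 11 bits remain

Answer: 13 10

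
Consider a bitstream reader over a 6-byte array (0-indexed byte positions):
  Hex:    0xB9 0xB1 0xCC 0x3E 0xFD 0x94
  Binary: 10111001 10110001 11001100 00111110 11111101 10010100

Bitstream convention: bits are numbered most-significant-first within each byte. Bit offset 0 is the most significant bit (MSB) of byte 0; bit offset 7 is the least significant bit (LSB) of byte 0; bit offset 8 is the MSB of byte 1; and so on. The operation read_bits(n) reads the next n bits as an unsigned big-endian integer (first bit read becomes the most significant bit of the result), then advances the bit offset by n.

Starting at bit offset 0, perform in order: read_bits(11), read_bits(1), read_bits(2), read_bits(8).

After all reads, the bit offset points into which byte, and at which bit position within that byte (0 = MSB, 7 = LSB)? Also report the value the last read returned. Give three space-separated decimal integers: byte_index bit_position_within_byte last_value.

Read 1: bits[0:11] width=11 -> value=1485 (bin 10111001101); offset now 11 = byte 1 bit 3; 37 bits remain
Read 2: bits[11:12] width=1 -> value=1 (bin 1); offset now 12 = byte 1 bit 4; 36 bits remain
Read 3: bits[12:14] width=2 -> value=0 (bin 00); offset now 14 = byte 1 bit 6; 34 bits remain
Read 4: bits[14:22] width=8 -> value=115 (bin 01110011); offset now 22 = byte 2 bit 6; 26 bits remain

Answer: 2 6 115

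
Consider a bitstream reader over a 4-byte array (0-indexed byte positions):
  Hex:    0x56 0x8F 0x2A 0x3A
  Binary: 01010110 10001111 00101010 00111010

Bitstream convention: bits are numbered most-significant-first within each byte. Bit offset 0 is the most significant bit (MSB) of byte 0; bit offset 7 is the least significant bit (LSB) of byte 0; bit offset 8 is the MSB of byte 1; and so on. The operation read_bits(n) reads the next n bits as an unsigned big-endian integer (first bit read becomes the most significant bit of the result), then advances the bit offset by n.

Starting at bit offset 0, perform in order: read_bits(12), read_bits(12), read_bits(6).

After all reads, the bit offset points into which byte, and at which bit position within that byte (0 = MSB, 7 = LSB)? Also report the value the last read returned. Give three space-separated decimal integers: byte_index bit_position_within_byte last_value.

Read 1: bits[0:12] width=12 -> value=1384 (bin 010101101000); offset now 12 = byte 1 bit 4; 20 bits remain
Read 2: bits[12:24] width=12 -> value=3882 (bin 111100101010); offset now 24 = byte 3 bit 0; 8 bits remain
Read 3: bits[24:30] width=6 -> value=14 (bin 001110); offset now 30 = byte 3 bit 6; 2 bits remain

Answer: 3 6 14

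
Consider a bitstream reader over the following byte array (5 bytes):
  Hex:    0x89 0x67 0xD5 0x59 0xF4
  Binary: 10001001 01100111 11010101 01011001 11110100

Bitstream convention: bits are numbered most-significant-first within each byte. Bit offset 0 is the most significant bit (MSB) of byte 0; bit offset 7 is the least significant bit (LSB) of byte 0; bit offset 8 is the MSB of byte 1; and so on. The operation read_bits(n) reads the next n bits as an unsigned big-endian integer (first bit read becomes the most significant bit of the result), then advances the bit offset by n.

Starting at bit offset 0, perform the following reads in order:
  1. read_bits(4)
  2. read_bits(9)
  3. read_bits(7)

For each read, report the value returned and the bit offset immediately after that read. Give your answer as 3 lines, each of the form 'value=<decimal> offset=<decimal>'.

Read 1: bits[0:4] width=4 -> value=8 (bin 1000); offset now 4 = byte 0 bit 4; 36 bits remain
Read 2: bits[4:13] width=9 -> value=300 (bin 100101100); offset now 13 = byte 1 bit 5; 27 bits remain
Read 3: bits[13:20] width=7 -> value=125 (bin 1111101); offset now 20 = byte 2 bit 4; 20 bits remain

Answer: value=8 offset=4
value=300 offset=13
value=125 offset=20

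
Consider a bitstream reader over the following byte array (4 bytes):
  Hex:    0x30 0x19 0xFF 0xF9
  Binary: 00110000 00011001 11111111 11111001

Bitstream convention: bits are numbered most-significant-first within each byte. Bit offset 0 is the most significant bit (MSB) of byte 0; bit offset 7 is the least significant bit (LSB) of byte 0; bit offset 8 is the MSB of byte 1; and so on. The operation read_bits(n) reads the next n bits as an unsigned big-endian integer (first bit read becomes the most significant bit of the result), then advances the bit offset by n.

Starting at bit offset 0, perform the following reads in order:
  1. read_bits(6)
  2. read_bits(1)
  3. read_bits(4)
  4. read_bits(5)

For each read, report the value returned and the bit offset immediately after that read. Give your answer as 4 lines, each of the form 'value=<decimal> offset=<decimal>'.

Answer: value=12 offset=6
value=0 offset=7
value=0 offset=11
value=25 offset=16

Derivation:
Read 1: bits[0:6] width=6 -> value=12 (bin 001100); offset now 6 = byte 0 bit 6; 26 bits remain
Read 2: bits[6:7] width=1 -> value=0 (bin 0); offset now 7 = byte 0 bit 7; 25 bits remain
Read 3: bits[7:11] width=4 -> value=0 (bin 0000); offset now 11 = byte 1 bit 3; 21 bits remain
Read 4: bits[11:16] width=5 -> value=25 (bin 11001); offset now 16 = byte 2 bit 0; 16 bits remain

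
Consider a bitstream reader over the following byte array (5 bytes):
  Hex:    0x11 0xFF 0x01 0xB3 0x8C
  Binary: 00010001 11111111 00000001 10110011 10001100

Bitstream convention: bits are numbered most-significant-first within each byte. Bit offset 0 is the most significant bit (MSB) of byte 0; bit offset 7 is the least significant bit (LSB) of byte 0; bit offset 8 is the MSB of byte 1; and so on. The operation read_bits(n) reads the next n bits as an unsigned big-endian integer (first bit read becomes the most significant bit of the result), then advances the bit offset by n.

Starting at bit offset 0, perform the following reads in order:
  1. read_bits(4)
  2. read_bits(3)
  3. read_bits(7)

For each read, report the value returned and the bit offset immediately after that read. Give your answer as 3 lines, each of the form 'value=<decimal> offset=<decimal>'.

Read 1: bits[0:4] width=4 -> value=1 (bin 0001); offset now 4 = byte 0 bit 4; 36 bits remain
Read 2: bits[4:7] width=3 -> value=0 (bin 000); offset now 7 = byte 0 bit 7; 33 bits remain
Read 3: bits[7:14] width=7 -> value=127 (bin 1111111); offset now 14 = byte 1 bit 6; 26 bits remain

Answer: value=1 offset=4
value=0 offset=7
value=127 offset=14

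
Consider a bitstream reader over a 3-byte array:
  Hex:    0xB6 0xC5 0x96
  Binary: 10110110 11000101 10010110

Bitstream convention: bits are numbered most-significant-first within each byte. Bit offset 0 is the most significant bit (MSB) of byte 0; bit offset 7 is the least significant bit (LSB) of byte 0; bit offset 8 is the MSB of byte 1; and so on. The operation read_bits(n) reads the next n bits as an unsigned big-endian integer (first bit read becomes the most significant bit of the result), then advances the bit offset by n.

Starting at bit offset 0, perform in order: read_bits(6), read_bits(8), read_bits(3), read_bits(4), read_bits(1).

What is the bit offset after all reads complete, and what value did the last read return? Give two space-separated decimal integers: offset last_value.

Read 1: bits[0:6] width=6 -> value=45 (bin 101101); offset now 6 = byte 0 bit 6; 18 bits remain
Read 2: bits[6:14] width=8 -> value=177 (bin 10110001); offset now 14 = byte 1 bit 6; 10 bits remain
Read 3: bits[14:17] width=3 -> value=3 (bin 011); offset now 17 = byte 2 bit 1; 7 bits remain
Read 4: bits[17:21] width=4 -> value=2 (bin 0010); offset now 21 = byte 2 bit 5; 3 bits remain
Read 5: bits[21:22] width=1 -> value=1 (bin 1); offset now 22 = byte 2 bit 6; 2 bits remain

Answer: 22 1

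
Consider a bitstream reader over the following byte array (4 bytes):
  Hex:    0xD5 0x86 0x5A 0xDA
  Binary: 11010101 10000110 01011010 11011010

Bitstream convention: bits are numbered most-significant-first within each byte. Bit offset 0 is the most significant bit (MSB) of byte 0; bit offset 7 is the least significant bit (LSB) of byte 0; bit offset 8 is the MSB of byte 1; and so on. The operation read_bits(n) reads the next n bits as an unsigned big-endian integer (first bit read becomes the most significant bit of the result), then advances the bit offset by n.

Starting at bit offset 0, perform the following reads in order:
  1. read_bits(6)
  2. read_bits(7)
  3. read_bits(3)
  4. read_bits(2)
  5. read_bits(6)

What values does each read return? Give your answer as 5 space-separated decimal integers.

Answer: 53 48 6 1 26

Derivation:
Read 1: bits[0:6] width=6 -> value=53 (bin 110101); offset now 6 = byte 0 bit 6; 26 bits remain
Read 2: bits[6:13] width=7 -> value=48 (bin 0110000); offset now 13 = byte 1 bit 5; 19 bits remain
Read 3: bits[13:16] width=3 -> value=6 (bin 110); offset now 16 = byte 2 bit 0; 16 bits remain
Read 4: bits[16:18] width=2 -> value=1 (bin 01); offset now 18 = byte 2 bit 2; 14 bits remain
Read 5: bits[18:24] width=6 -> value=26 (bin 011010); offset now 24 = byte 3 bit 0; 8 bits remain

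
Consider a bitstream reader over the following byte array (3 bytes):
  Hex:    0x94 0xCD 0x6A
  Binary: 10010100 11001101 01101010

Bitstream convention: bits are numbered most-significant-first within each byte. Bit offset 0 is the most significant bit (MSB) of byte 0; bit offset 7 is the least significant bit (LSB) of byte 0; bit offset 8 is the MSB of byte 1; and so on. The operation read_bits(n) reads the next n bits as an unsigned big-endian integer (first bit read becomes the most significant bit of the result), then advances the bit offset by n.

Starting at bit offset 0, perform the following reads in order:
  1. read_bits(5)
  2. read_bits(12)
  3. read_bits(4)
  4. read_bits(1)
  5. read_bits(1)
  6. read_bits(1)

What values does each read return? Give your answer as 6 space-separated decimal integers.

Read 1: bits[0:5] width=5 -> value=18 (bin 10010); offset now 5 = byte 0 bit 5; 19 bits remain
Read 2: bits[5:17] width=12 -> value=2458 (bin 100110011010); offset now 17 = byte 2 bit 1; 7 bits remain
Read 3: bits[17:21] width=4 -> value=13 (bin 1101); offset now 21 = byte 2 bit 5; 3 bits remain
Read 4: bits[21:22] width=1 -> value=0 (bin 0); offset now 22 = byte 2 bit 6; 2 bits remain
Read 5: bits[22:23] width=1 -> value=1 (bin 1); offset now 23 = byte 2 bit 7; 1 bits remain
Read 6: bits[23:24] width=1 -> value=0 (bin 0); offset now 24 = byte 3 bit 0; 0 bits remain

Answer: 18 2458 13 0 1 0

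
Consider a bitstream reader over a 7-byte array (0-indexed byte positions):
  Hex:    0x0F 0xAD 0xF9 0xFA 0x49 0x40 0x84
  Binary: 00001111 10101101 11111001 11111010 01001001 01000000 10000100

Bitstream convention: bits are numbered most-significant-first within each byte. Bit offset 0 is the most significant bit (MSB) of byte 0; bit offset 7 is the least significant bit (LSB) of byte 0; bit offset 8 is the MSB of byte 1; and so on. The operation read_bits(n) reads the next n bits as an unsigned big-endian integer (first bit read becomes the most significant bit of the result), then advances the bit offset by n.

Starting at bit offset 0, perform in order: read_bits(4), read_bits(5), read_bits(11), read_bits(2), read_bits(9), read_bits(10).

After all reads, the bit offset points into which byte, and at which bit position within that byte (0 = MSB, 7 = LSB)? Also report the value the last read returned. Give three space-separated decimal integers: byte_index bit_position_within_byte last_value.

Answer: 5 1 146

Derivation:
Read 1: bits[0:4] width=4 -> value=0 (bin 0000); offset now 4 = byte 0 bit 4; 52 bits remain
Read 2: bits[4:9] width=5 -> value=31 (bin 11111); offset now 9 = byte 1 bit 1; 47 bits remain
Read 3: bits[9:20] width=11 -> value=735 (bin 01011011111); offset now 20 = byte 2 bit 4; 36 bits remain
Read 4: bits[20:22] width=2 -> value=2 (bin 10); offset now 22 = byte 2 bit 6; 34 bits remain
Read 5: bits[22:31] width=9 -> value=253 (bin 011111101); offset now 31 = byte 3 bit 7; 25 bits remain
Read 6: bits[31:41] width=10 -> value=146 (bin 0010010010); offset now 41 = byte 5 bit 1; 15 bits remain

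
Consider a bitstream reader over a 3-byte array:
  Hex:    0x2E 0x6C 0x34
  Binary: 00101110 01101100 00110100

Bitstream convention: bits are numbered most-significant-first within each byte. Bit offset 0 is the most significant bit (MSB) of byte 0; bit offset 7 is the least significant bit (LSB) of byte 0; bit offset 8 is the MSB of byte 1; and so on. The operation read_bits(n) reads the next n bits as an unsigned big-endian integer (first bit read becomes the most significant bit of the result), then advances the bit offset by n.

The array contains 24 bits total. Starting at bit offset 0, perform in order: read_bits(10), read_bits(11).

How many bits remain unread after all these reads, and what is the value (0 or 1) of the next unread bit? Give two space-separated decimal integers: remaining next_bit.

Answer: 3 1

Derivation:
Read 1: bits[0:10] width=10 -> value=185 (bin 0010111001); offset now 10 = byte 1 bit 2; 14 bits remain
Read 2: bits[10:21] width=11 -> value=1414 (bin 10110000110); offset now 21 = byte 2 bit 5; 3 bits remain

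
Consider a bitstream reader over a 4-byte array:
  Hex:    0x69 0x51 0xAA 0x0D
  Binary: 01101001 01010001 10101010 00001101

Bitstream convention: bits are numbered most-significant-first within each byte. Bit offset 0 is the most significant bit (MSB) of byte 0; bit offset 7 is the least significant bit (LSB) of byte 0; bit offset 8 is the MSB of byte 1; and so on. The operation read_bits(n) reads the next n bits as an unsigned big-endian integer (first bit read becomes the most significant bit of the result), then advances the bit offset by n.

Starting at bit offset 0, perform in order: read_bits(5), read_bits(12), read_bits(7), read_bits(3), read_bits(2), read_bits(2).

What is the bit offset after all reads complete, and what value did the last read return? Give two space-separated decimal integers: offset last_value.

Answer: 31 2

Derivation:
Read 1: bits[0:5] width=5 -> value=13 (bin 01101); offset now 5 = byte 0 bit 5; 27 bits remain
Read 2: bits[5:17] width=12 -> value=675 (bin 001010100011); offset now 17 = byte 2 bit 1; 15 bits remain
Read 3: bits[17:24] width=7 -> value=42 (bin 0101010); offset now 24 = byte 3 bit 0; 8 bits remain
Read 4: bits[24:27] width=3 -> value=0 (bin 000); offset now 27 = byte 3 bit 3; 5 bits remain
Read 5: bits[27:29] width=2 -> value=1 (bin 01); offset now 29 = byte 3 bit 5; 3 bits remain
Read 6: bits[29:31] width=2 -> value=2 (bin 10); offset now 31 = byte 3 bit 7; 1 bits remain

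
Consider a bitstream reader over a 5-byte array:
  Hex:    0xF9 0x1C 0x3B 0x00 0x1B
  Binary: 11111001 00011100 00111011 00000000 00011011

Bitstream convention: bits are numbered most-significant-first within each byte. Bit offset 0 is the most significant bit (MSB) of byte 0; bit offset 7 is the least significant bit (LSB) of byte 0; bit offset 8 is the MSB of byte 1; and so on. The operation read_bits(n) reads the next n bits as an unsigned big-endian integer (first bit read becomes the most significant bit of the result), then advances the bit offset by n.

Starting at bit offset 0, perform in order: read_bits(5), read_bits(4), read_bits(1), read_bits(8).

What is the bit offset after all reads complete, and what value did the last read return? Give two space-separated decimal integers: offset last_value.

Answer: 18 112

Derivation:
Read 1: bits[0:5] width=5 -> value=31 (bin 11111); offset now 5 = byte 0 bit 5; 35 bits remain
Read 2: bits[5:9] width=4 -> value=2 (bin 0010); offset now 9 = byte 1 bit 1; 31 bits remain
Read 3: bits[9:10] width=1 -> value=0 (bin 0); offset now 10 = byte 1 bit 2; 30 bits remain
Read 4: bits[10:18] width=8 -> value=112 (bin 01110000); offset now 18 = byte 2 bit 2; 22 bits remain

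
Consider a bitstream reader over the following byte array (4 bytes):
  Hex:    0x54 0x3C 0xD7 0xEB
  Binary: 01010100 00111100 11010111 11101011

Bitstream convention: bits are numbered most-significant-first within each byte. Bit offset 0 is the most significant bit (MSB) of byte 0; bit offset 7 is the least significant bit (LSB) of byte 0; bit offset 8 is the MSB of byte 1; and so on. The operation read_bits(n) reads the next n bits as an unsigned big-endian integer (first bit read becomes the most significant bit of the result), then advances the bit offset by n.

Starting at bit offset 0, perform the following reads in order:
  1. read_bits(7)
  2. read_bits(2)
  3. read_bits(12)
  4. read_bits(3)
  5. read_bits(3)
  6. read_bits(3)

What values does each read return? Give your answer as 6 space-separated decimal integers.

Read 1: bits[0:7] width=7 -> value=42 (bin 0101010); offset now 7 = byte 0 bit 7; 25 bits remain
Read 2: bits[7:9] width=2 -> value=0 (bin 00); offset now 9 = byte 1 bit 1; 23 bits remain
Read 3: bits[9:21] width=12 -> value=1946 (bin 011110011010); offset now 21 = byte 2 bit 5; 11 bits remain
Read 4: bits[21:24] width=3 -> value=7 (bin 111); offset now 24 = byte 3 bit 0; 8 bits remain
Read 5: bits[24:27] width=3 -> value=7 (bin 111); offset now 27 = byte 3 bit 3; 5 bits remain
Read 6: bits[27:30] width=3 -> value=2 (bin 010); offset now 30 = byte 3 bit 6; 2 bits remain

Answer: 42 0 1946 7 7 2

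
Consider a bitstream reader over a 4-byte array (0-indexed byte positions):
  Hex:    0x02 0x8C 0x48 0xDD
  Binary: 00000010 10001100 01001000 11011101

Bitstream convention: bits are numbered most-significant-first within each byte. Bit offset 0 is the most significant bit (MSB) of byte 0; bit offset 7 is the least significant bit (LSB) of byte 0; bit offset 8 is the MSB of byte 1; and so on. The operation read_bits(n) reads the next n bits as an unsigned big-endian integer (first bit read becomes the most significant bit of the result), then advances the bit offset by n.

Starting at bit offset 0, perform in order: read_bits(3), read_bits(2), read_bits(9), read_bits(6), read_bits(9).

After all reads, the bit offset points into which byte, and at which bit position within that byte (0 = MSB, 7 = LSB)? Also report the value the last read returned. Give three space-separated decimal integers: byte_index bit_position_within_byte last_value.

Read 1: bits[0:3] width=3 -> value=0 (bin 000); offset now 3 = byte 0 bit 3; 29 bits remain
Read 2: bits[3:5] width=2 -> value=0 (bin 00); offset now 5 = byte 0 bit 5; 27 bits remain
Read 3: bits[5:14] width=9 -> value=163 (bin 010100011); offset now 14 = byte 1 bit 6; 18 bits remain
Read 4: bits[14:20] width=6 -> value=4 (bin 000100); offset now 20 = byte 2 bit 4; 12 bits remain
Read 5: bits[20:29] width=9 -> value=283 (bin 100011011); offset now 29 = byte 3 bit 5; 3 bits remain

Answer: 3 5 283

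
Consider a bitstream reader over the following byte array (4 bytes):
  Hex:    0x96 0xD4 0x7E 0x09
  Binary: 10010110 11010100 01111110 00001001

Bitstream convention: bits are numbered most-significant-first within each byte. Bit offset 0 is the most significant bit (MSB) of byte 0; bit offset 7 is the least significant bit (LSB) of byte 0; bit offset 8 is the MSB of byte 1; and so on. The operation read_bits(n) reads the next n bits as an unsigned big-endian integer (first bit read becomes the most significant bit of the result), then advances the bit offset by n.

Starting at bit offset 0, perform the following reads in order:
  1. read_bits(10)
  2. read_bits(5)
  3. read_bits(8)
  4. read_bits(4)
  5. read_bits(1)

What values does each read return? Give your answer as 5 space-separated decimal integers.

Read 1: bits[0:10] width=10 -> value=603 (bin 1001011011); offset now 10 = byte 1 bit 2; 22 bits remain
Read 2: bits[10:15] width=5 -> value=10 (bin 01010); offset now 15 = byte 1 bit 7; 17 bits remain
Read 3: bits[15:23] width=8 -> value=63 (bin 00111111); offset now 23 = byte 2 bit 7; 9 bits remain
Read 4: bits[23:27] width=4 -> value=0 (bin 0000); offset now 27 = byte 3 bit 3; 5 bits remain
Read 5: bits[27:28] width=1 -> value=0 (bin 0); offset now 28 = byte 3 bit 4; 4 bits remain

Answer: 603 10 63 0 0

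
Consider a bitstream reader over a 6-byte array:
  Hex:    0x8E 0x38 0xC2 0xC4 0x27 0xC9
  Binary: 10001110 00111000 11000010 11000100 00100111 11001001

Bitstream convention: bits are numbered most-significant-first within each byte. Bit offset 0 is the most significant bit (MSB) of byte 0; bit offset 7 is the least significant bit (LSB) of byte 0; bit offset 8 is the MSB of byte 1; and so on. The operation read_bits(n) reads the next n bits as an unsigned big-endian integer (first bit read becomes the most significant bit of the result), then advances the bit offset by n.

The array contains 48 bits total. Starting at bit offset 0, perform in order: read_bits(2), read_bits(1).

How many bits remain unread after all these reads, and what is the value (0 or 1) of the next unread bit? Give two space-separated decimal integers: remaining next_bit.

Read 1: bits[0:2] width=2 -> value=2 (bin 10); offset now 2 = byte 0 bit 2; 46 bits remain
Read 2: bits[2:3] width=1 -> value=0 (bin 0); offset now 3 = byte 0 bit 3; 45 bits remain

Answer: 45 0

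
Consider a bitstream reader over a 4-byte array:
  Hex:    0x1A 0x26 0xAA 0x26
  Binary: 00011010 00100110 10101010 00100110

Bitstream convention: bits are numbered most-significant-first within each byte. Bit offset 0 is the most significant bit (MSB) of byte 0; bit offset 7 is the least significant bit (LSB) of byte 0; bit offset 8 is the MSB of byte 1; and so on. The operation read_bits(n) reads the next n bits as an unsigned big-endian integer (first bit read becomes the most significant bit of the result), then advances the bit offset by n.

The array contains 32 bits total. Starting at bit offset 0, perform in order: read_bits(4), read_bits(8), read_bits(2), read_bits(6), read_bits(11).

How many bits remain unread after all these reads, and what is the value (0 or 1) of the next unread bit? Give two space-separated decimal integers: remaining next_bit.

Read 1: bits[0:4] width=4 -> value=1 (bin 0001); offset now 4 = byte 0 bit 4; 28 bits remain
Read 2: bits[4:12] width=8 -> value=162 (bin 10100010); offset now 12 = byte 1 bit 4; 20 bits remain
Read 3: bits[12:14] width=2 -> value=1 (bin 01); offset now 14 = byte 1 bit 6; 18 bits remain
Read 4: bits[14:20] width=6 -> value=42 (bin 101010); offset now 20 = byte 2 bit 4; 12 bits remain
Read 5: bits[20:31] width=11 -> value=1299 (bin 10100010011); offset now 31 = byte 3 bit 7; 1 bits remain

Answer: 1 0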